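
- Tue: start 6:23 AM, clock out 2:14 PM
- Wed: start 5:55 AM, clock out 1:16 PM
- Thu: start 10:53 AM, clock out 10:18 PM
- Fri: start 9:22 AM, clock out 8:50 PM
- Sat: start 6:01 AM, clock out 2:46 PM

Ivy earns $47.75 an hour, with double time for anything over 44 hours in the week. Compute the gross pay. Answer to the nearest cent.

$2371.58

Tue: 6:23 AM–2:14 PM = 7 h 51 min
Wed: 5:55 AM–1:16 PM = 7 h 21 min
Thu: 10:53 AM–10:18 PM = 11 h 25 min
Fri: 9:22 AM–8:50 PM = 11 h 28 min
Sat: 6:01 AM–2:46 PM = 8 h 45 min
Total worked: 46 h 50 min = 2810 min.
Regular 44 h 0 min = 2640 min at $47.75/h; overtime 2 h 50 min = 170 min at $95.50/h.
Pay = (2640 × $47.75 + 170 × $95.50) ÷ 60 = $2371.58.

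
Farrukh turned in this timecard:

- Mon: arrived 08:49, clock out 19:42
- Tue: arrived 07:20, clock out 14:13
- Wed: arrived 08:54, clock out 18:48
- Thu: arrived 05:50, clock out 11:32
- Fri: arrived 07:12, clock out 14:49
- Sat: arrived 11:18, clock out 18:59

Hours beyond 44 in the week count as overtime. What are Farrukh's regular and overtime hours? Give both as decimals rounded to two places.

Mon: 08:49–19:42 = 10 h 53 min
Tue: 07:20–14:13 = 6 h 53 min
Wed: 08:54–18:48 = 9 h 54 min
Thu: 05:50–11:32 = 5 h 42 min
Fri: 07:12–14:49 = 7 h 37 min
Sat: 11:18–18:59 = 7 h 41 min
Total worked: 48 h 40 min = 48.67 h.
Threshold 44 h → overtime 4 h 40 min, regular 44 h 0 min.

Regular 44.00 hours, overtime 4.67 hours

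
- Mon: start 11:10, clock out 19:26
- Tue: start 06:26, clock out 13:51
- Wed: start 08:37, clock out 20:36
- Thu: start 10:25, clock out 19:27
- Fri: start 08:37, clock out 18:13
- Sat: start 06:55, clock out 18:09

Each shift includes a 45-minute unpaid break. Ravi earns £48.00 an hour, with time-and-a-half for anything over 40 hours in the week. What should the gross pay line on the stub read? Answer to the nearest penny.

£2858.40

Mon: 11:10–19:26 = 8 h 16 min; less 45 min break → 7 h 31 min
Tue: 06:26–13:51 = 7 h 25 min; less 45 min break → 6 h 40 min
Wed: 08:37–20:36 = 11 h 59 min; less 45 min break → 11 h 14 min
Thu: 10:25–19:27 = 9 h 2 min; less 45 min break → 8 h 17 min
Fri: 08:37–18:13 = 9 h 36 min; less 45 min break → 8 h 51 min
Sat: 06:55–18:09 = 11 h 14 min; less 45 min break → 10 h 29 min
Total worked: 53 h 2 min = 3182 min.
Regular 40 h 0 min = 2400 min at £48.00/h; overtime 13 h 2 min = 782 min at £72.00/h.
Pay = (2400 × £48.00 + 782 × £72.00) ÷ 60 = £2858.40.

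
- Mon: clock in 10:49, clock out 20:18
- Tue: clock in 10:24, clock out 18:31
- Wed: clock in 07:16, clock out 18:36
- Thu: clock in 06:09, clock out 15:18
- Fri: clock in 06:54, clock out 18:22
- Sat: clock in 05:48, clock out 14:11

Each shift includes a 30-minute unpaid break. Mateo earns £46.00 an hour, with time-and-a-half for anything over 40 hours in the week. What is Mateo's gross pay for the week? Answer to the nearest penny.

£2870.40

Mon: 10:49–20:18 = 9 h 29 min; less 30 min break → 8 h 59 min
Tue: 10:24–18:31 = 8 h 7 min; less 30 min break → 7 h 37 min
Wed: 07:16–18:36 = 11 h 20 min; less 30 min break → 10 h 50 min
Thu: 06:09–15:18 = 9 h 9 min; less 30 min break → 8 h 39 min
Fri: 06:54–18:22 = 11 h 28 min; less 30 min break → 10 h 58 min
Sat: 05:48–14:11 = 8 h 23 min; less 30 min break → 7 h 53 min
Total worked: 54 h 56 min = 3296 min.
Regular 40 h 0 min = 2400 min at £46.00/h; overtime 14 h 56 min = 896 min at £69.00/h.
Pay = (2400 × £46.00 + 896 × £69.00) ÷ 60 = £2870.40.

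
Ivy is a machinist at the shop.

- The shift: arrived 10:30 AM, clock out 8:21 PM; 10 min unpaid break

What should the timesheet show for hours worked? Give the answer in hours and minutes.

9 h 41 min

The shift: 10:30 AM–8:21 PM = 9 h 51 min; less 10 min break → 9 h 41 min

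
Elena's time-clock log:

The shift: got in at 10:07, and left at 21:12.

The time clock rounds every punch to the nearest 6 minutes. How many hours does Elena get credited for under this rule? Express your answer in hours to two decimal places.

11.10 hours

The shift: in 10:07→10:06, out 21:12→21:12; 11 h 6 min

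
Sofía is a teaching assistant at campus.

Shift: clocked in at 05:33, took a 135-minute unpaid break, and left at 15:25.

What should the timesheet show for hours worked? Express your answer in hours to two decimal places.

7.62 hours

Shift: 05:33–15:25 = 9 h 52 min; less 135 min break → 7 h 37 min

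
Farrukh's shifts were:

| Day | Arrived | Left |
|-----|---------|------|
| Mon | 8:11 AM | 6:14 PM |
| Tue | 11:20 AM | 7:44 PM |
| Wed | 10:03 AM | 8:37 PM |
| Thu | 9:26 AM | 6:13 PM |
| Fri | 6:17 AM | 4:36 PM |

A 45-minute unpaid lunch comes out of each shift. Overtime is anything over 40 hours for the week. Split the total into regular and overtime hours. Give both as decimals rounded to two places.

Mon: 8:11 AM–6:14 PM = 10 h 3 min; less 45 min break → 9 h 18 min
Tue: 11:20 AM–7:44 PM = 8 h 24 min; less 45 min break → 7 h 39 min
Wed: 10:03 AM–8:37 PM = 10 h 34 min; less 45 min break → 9 h 49 min
Thu: 9:26 AM–6:13 PM = 8 h 47 min; less 45 min break → 8 h 2 min
Fri: 6:17 AM–4:36 PM = 10 h 19 min; less 45 min break → 9 h 34 min
Total worked: 44 h 22 min = 44.37 h.
Threshold 40 h → overtime 4 h 22 min, regular 40 h 0 min.

Regular 40.00 hours, overtime 4.37 hours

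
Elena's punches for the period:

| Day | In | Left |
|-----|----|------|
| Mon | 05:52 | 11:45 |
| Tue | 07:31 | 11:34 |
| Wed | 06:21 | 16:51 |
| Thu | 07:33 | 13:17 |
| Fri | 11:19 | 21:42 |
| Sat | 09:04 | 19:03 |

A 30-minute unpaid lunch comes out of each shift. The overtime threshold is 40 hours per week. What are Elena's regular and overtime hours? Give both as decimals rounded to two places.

Mon: 05:52–11:45 = 5 h 53 min; less 30 min break → 5 h 23 min
Tue: 07:31–11:34 = 4 h 3 min; less 30 min break → 3 h 33 min
Wed: 06:21–16:51 = 10 h 30 min; less 30 min break → 10 h 0 min
Thu: 07:33–13:17 = 5 h 44 min; less 30 min break → 5 h 14 min
Fri: 11:19–21:42 = 10 h 23 min; less 30 min break → 9 h 53 min
Sat: 09:04–19:03 = 9 h 59 min; less 30 min break → 9 h 29 min
Total worked: 43 h 32 min = 43.53 h.
Threshold 40 h → overtime 3 h 32 min, regular 40 h 0 min.

Regular 40.00 hours, overtime 3.53 hours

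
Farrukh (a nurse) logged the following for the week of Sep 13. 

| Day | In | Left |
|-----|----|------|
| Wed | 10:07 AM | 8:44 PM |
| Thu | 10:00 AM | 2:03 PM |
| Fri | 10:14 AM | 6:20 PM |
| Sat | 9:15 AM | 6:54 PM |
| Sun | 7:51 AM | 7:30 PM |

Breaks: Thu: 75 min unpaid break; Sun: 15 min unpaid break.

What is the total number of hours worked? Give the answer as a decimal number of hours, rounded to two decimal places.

42.57 hours

Wed: 10:07 AM–8:44 PM = 10 h 37 min
Thu: 10:00 AM–2:03 PM = 4 h 3 min; less 75 min break → 2 h 48 min
Fri: 10:14 AM–6:20 PM = 8 h 6 min
Sat: 9:15 AM–6:54 PM = 9 h 39 min
Sun: 7:51 AM–7:30 PM = 11 h 39 min; less 15 min break → 11 h 24 min
Total: 10 h 37 min + 2 h 48 min + 8 h 6 min + 9 h 39 min + 11 h 24 min = 42 h 34 min.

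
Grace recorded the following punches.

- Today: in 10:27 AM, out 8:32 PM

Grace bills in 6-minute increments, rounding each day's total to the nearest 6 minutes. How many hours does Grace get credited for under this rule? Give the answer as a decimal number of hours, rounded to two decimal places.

10.10 hours

Today: 10:27 AM–8:32 PM = 10 h 5 min → rounds to 10 h 6 min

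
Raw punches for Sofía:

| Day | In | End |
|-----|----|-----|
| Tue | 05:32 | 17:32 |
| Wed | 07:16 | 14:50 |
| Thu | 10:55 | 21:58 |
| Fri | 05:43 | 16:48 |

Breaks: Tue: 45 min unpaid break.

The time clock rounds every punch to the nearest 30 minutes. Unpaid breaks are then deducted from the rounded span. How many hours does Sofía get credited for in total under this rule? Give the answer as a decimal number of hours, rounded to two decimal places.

Tue: in 05:32→05:30, out 17:32→17:30; 12 h 0 min − 45 min = 11 h 15 min
Wed: in 07:16→07:30, out 14:50→15:00; 7 h 30 min
Thu: in 10:55→11:00, out 21:58→22:00; 11 h 0 min
Fri: in 05:43→05:30, out 16:48→17:00; 11 h 30 min
Total credited: 41 h 15 min.

41.25 hours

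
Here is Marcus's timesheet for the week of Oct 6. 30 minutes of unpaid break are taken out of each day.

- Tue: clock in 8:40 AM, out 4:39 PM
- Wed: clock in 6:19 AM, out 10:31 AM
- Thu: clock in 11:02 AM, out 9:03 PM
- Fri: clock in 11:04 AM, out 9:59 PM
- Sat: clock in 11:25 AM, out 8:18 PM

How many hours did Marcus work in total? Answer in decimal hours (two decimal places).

Tue: 8:40 AM–4:39 PM = 7 h 59 min; less 30 min break → 7 h 29 min
Wed: 6:19 AM–10:31 AM = 4 h 12 min; less 30 min break → 3 h 42 min
Thu: 11:02 AM–9:03 PM = 10 h 1 min; less 30 min break → 9 h 31 min
Fri: 11:04 AM–9:59 PM = 10 h 55 min; less 30 min break → 10 h 25 min
Sat: 11:25 AM–8:18 PM = 8 h 53 min; less 30 min break → 8 h 23 min
Total: 7 h 29 min + 3 h 42 min + 9 h 31 min + 10 h 25 min + 8 h 23 min = 39 h 30 min.

39.50 hours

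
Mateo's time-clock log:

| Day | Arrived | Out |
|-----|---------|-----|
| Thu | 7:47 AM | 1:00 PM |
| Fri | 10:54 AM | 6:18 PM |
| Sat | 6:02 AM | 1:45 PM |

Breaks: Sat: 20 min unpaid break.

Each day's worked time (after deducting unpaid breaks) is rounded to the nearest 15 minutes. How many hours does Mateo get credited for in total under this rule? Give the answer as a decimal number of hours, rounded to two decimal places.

20.25 hours

Thu: 7:47 AM–1:00 PM = 5 h 13 min → rounds to 5 h 15 min
Fri: 10:54 AM–6:18 PM = 7 h 24 min → rounds to 7 h 30 min
Sat: 6:02 AM–1:45 PM = 7 h 43 min − 20 min = 7 h 23 min → rounds to 7 h 30 min
Total credited: 20 h 15 min.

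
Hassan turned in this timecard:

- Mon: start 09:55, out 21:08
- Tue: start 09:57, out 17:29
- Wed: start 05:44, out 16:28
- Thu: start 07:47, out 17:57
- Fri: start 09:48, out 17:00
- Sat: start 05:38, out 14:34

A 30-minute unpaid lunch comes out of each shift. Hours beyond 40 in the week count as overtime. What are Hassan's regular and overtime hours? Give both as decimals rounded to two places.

Regular 40.00 hours, overtime 12.78 hours

Mon: 09:55–21:08 = 11 h 13 min; less 30 min break → 10 h 43 min
Tue: 09:57–17:29 = 7 h 32 min; less 30 min break → 7 h 2 min
Wed: 05:44–16:28 = 10 h 44 min; less 30 min break → 10 h 14 min
Thu: 07:47–17:57 = 10 h 10 min; less 30 min break → 9 h 40 min
Fri: 09:48–17:00 = 7 h 12 min; less 30 min break → 6 h 42 min
Sat: 05:38–14:34 = 8 h 56 min; less 30 min break → 8 h 26 min
Total worked: 52 h 47 min = 52.78 h.
Threshold 40 h → overtime 12 h 47 min, regular 40 h 0 min.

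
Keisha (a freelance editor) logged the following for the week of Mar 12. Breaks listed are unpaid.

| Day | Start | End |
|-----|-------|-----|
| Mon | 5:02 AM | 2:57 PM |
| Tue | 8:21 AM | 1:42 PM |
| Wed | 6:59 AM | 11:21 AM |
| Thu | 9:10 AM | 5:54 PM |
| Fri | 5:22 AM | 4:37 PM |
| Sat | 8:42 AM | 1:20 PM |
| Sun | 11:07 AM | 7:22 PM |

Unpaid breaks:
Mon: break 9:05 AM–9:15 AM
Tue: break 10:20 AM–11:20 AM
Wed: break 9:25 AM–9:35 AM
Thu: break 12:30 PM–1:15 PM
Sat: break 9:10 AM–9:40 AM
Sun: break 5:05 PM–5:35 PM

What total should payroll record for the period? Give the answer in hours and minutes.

49 h 25 min

Mon: 5:02 AM–2:57 PM = 9 h 55 min; less 10 min break → 9 h 45 min
Tue: 8:21 AM–1:42 PM = 5 h 21 min; less 60 min break → 4 h 21 min
Wed: 6:59 AM–11:21 AM = 4 h 22 min; less 10 min break → 4 h 12 min
Thu: 9:10 AM–5:54 PM = 8 h 44 min; less 45 min break → 7 h 59 min
Fri: 5:22 AM–4:37 PM = 11 h 15 min
Sat: 8:42 AM–1:20 PM = 4 h 38 min; less 30 min break → 4 h 8 min
Sun: 11:07 AM–7:22 PM = 8 h 15 min; less 30 min break → 7 h 45 min
Total: 9 h 45 min + 4 h 21 min + 4 h 12 min + 7 h 59 min + 11 h 15 min + 4 h 8 min + 7 h 45 min = 49 h 25 min.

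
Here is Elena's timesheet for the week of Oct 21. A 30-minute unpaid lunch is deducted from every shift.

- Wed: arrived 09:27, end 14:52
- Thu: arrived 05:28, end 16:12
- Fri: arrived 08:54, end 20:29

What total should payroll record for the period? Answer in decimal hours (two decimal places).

26.23 hours

Wed: 09:27–14:52 = 5 h 25 min; less 30 min break → 4 h 55 min
Thu: 05:28–16:12 = 10 h 44 min; less 30 min break → 10 h 14 min
Fri: 08:54–20:29 = 11 h 35 min; less 30 min break → 11 h 5 min
Total: 4 h 55 min + 10 h 14 min + 11 h 5 min = 26 h 14 min.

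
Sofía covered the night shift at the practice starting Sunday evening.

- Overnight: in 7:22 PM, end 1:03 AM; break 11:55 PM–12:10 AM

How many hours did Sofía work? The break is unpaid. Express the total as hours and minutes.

Overnight: 7:22 PM → midnight = 4 h 38 min; midnight → 1:03 AM = 1 h 3 min; span 5 h 41 min; less 15 min break → 5 h 26 min

5 h 26 min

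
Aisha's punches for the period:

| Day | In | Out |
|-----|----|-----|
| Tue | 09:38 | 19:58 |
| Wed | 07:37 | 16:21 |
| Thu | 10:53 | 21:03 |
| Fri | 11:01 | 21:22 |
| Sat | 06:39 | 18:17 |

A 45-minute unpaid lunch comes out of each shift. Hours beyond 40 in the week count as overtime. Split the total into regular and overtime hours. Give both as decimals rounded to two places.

Tue: 09:38–19:58 = 10 h 20 min; less 45 min break → 9 h 35 min
Wed: 07:37–16:21 = 8 h 44 min; less 45 min break → 7 h 59 min
Thu: 10:53–21:03 = 10 h 10 min; less 45 min break → 9 h 25 min
Fri: 11:01–21:22 = 10 h 21 min; less 45 min break → 9 h 36 min
Sat: 06:39–18:17 = 11 h 38 min; less 45 min break → 10 h 53 min
Total worked: 47 h 28 min = 47.47 h.
Threshold 40 h → overtime 7 h 28 min, regular 40 h 0 min.

Regular 40.00 hours, overtime 7.47 hours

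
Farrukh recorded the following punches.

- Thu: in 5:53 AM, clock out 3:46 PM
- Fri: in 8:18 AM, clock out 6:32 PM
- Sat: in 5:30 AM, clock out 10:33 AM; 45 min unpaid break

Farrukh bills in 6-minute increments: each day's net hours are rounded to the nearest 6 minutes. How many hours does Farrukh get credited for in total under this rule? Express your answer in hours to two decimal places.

Thu: 5:53 AM–3:46 PM = 9 h 53 min → rounds to 9 h 54 min
Fri: 8:18 AM–6:32 PM = 10 h 14 min → rounds to 10 h 12 min
Sat: 5:30 AM–10:33 AM = 5 h 3 min − 45 min = 4 h 18 min → rounds to 4 h 18 min
Total credited: 24 h 24 min.

24.40 hours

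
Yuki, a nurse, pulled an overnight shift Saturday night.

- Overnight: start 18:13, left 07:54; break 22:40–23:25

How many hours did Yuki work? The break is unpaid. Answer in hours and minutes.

Overnight: 18:13 → midnight = 5 h 47 min; midnight → 07:54 = 7 h 54 min; span 13 h 41 min; less 45 min break → 12 h 56 min

12 h 56 min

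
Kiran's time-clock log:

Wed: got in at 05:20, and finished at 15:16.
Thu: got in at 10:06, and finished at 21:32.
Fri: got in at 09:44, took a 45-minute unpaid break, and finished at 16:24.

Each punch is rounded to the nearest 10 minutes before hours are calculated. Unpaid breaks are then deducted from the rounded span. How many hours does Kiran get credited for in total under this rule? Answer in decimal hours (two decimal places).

27.25 hours

Wed: in 05:20→05:20, out 15:16→15:20; 10 h 0 min
Thu: in 10:06→10:10, out 21:32→21:30; 11 h 20 min
Fri: in 09:44→09:40, out 16:24→16:20; 6 h 40 min − 45 min = 5 h 55 min
Total credited: 27 h 15 min.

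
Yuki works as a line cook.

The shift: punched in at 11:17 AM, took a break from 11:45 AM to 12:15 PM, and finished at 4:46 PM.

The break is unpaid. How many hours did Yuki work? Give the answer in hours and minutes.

The shift: 11:17 AM–4:46 PM = 5 h 29 min; less 30 min break → 4 h 59 min

4 h 59 min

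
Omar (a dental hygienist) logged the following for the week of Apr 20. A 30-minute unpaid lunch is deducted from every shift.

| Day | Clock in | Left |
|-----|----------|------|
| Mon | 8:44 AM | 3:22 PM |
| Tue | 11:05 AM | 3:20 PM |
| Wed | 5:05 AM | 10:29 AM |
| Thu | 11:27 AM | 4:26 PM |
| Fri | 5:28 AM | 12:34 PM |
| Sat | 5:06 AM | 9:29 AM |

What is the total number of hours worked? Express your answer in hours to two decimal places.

29.75 hours

Mon: 8:44 AM–3:22 PM = 6 h 38 min; less 30 min break → 6 h 8 min
Tue: 11:05 AM–3:20 PM = 4 h 15 min; less 30 min break → 3 h 45 min
Wed: 5:05 AM–10:29 AM = 5 h 24 min; less 30 min break → 4 h 54 min
Thu: 11:27 AM–4:26 PM = 4 h 59 min; less 30 min break → 4 h 29 min
Fri: 5:28 AM–12:34 PM = 7 h 6 min; less 30 min break → 6 h 36 min
Sat: 5:06 AM–9:29 AM = 4 h 23 min; less 30 min break → 3 h 53 min
Total: 6 h 8 min + 3 h 45 min + 4 h 54 min + 4 h 29 min + 6 h 36 min + 3 h 53 min = 29 h 45 min.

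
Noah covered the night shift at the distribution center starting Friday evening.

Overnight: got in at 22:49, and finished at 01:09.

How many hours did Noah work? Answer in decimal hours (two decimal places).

2.33 hours

Overnight: 22:49 → midnight = 1 h 11 min; midnight → 01:09 = 1 h 9 min; span 2 h 20 min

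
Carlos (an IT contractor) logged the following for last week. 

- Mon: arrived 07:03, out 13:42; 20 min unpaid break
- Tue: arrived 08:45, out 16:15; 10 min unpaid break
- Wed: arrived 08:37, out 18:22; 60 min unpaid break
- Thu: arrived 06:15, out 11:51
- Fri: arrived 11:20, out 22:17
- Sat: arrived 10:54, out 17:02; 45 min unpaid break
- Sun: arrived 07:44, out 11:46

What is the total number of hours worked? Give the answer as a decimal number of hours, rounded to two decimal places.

Mon: 07:03–13:42 = 6 h 39 min; less 20 min break → 6 h 19 min
Tue: 08:45–16:15 = 7 h 30 min; less 10 min break → 7 h 20 min
Wed: 08:37–18:22 = 9 h 45 min; less 60 min break → 8 h 45 min
Thu: 06:15–11:51 = 5 h 36 min
Fri: 11:20–22:17 = 10 h 57 min
Sat: 10:54–17:02 = 6 h 8 min; less 45 min break → 5 h 23 min
Sun: 07:44–11:46 = 4 h 2 min
Total: 6 h 19 min + 7 h 20 min + 8 h 45 min + 5 h 36 min + 10 h 57 min + 5 h 23 min + 4 h 2 min = 48 h 22 min.

48.37 hours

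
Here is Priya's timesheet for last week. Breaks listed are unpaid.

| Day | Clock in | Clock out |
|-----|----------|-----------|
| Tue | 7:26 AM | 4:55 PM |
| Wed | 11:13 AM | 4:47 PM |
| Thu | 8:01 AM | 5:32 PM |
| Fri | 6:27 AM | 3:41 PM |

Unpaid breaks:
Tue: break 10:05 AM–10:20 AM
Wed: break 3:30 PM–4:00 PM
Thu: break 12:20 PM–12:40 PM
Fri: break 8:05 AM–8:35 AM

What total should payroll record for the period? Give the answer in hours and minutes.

32 h 13 min

Tue: 7:26 AM–4:55 PM = 9 h 29 min; less 15 min break → 9 h 14 min
Wed: 11:13 AM–4:47 PM = 5 h 34 min; less 30 min break → 5 h 4 min
Thu: 8:01 AM–5:32 PM = 9 h 31 min; less 20 min break → 9 h 11 min
Fri: 6:27 AM–3:41 PM = 9 h 14 min; less 30 min break → 8 h 44 min
Total: 9 h 14 min + 5 h 4 min + 9 h 11 min + 8 h 44 min = 32 h 13 min.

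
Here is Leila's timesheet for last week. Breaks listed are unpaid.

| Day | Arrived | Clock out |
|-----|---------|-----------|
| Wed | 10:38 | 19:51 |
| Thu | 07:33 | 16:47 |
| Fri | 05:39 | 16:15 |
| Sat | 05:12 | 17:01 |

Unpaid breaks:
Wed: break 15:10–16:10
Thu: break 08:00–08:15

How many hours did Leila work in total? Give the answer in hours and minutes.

Wed: 10:38–19:51 = 9 h 13 min; less 60 min break → 8 h 13 min
Thu: 07:33–16:47 = 9 h 14 min; less 15 min break → 8 h 59 min
Fri: 05:39–16:15 = 10 h 36 min
Sat: 05:12–17:01 = 11 h 49 min
Total: 8 h 13 min + 8 h 59 min + 10 h 36 min + 11 h 49 min = 39 h 37 min.

39 h 37 min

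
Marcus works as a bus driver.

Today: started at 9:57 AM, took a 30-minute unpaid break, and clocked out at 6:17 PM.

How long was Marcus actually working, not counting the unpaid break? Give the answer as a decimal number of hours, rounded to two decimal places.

Today: 9:57 AM–6:17 PM = 8 h 20 min; less 30 min break → 7 h 50 min

7.83 hours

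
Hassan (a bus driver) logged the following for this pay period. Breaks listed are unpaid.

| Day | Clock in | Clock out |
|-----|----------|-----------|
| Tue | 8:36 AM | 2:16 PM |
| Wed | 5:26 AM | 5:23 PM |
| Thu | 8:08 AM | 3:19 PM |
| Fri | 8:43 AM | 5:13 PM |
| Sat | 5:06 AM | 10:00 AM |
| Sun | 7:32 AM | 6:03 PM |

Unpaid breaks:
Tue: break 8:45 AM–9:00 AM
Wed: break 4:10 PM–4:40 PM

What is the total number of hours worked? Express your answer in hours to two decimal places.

Tue: 8:36 AM–2:16 PM = 5 h 40 min; less 15 min break → 5 h 25 min
Wed: 5:26 AM–5:23 PM = 11 h 57 min; less 30 min break → 11 h 27 min
Thu: 8:08 AM–3:19 PM = 7 h 11 min
Fri: 8:43 AM–5:13 PM = 8 h 30 min
Sat: 5:06 AM–10:00 AM = 4 h 54 min
Sun: 7:32 AM–6:03 PM = 10 h 31 min
Total: 5 h 25 min + 11 h 27 min + 7 h 11 min + 8 h 30 min + 4 h 54 min + 10 h 31 min = 47 h 58 min.

47.97 hours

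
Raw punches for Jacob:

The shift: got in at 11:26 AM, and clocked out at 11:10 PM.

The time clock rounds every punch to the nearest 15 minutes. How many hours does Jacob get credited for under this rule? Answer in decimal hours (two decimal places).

11.75 hours

The shift: in 11:26 AM→11:30 AM, out 11:10 PM→11:15 PM; 11 h 45 min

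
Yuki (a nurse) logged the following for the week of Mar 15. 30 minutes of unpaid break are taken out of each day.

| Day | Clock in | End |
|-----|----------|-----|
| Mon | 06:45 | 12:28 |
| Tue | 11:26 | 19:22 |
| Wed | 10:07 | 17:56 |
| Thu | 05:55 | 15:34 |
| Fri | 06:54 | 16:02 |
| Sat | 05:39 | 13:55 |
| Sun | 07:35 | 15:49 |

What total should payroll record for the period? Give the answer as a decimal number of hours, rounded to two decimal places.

53.25 hours

Mon: 06:45–12:28 = 5 h 43 min; less 30 min break → 5 h 13 min
Tue: 11:26–19:22 = 7 h 56 min; less 30 min break → 7 h 26 min
Wed: 10:07–17:56 = 7 h 49 min; less 30 min break → 7 h 19 min
Thu: 05:55–15:34 = 9 h 39 min; less 30 min break → 9 h 9 min
Fri: 06:54–16:02 = 9 h 8 min; less 30 min break → 8 h 38 min
Sat: 05:39–13:55 = 8 h 16 min; less 30 min break → 7 h 46 min
Sun: 07:35–15:49 = 8 h 14 min; less 30 min break → 7 h 44 min
Total: 5 h 13 min + 7 h 26 min + 7 h 19 min + 9 h 9 min + 8 h 38 min + 7 h 46 min + 7 h 44 min = 53 h 15 min.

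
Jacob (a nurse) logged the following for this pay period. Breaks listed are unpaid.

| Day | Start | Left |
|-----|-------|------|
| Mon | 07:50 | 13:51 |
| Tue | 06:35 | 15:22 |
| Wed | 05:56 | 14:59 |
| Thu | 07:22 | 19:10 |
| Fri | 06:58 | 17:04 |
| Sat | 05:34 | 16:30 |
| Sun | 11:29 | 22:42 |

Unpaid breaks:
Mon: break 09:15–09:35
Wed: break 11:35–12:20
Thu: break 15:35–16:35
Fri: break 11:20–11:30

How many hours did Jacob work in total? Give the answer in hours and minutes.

Mon: 07:50–13:51 = 6 h 1 min; less 20 min break → 5 h 41 min
Tue: 06:35–15:22 = 8 h 47 min
Wed: 05:56–14:59 = 9 h 3 min; less 45 min break → 8 h 18 min
Thu: 07:22–19:10 = 11 h 48 min; less 60 min break → 10 h 48 min
Fri: 06:58–17:04 = 10 h 6 min; less 10 min break → 9 h 56 min
Sat: 05:34–16:30 = 10 h 56 min
Sun: 11:29–22:42 = 11 h 13 min
Total: 5 h 41 min + 8 h 47 min + 8 h 18 min + 10 h 48 min + 9 h 56 min + 10 h 56 min + 11 h 13 min = 65 h 39 min.

65 h 39 min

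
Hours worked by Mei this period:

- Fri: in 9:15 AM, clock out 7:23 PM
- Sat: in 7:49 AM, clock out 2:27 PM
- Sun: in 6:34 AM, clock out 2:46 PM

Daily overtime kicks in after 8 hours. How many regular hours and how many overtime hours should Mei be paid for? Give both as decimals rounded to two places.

Regular 22.63 hours, overtime 2.33 hours

Fri: 9:15 AM–7:23 PM = 10 h 8 min
Sat: 7:49 AM–2:27 PM = 6 h 38 min
Sun: 6:34 AM–2:46 PM = 8 h 12 min
Fri reg 8 h 0 min / OT 2 h 8 min; Sat reg 6 h 38 min / OT 0 h 0 min; Sun reg 8 h 0 min / OT 0 h 12 min.
Totals: regular 22 h 38 min, overtime 2 h 20 min.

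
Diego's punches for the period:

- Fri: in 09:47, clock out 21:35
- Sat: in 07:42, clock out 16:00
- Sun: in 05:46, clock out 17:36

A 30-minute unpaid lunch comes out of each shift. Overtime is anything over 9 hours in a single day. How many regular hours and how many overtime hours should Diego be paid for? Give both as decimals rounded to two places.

Fri: 09:47–21:35 = 11 h 48 min; less 30 min break → 11 h 18 min
Sat: 07:42–16:00 = 8 h 18 min; less 30 min break → 7 h 48 min
Sun: 05:46–17:36 = 11 h 50 min; less 30 min break → 11 h 20 min
Fri reg 9 h 0 min / OT 2 h 18 min; Sat reg 7 h 48 min / OT 0 h 0 min; Sun reg 9 h 0 min / OT 2 h 20 min.
Totals: regular 25 h 48 min, overtime 4 h 38 min.

Regular 25.80 hours, overtime 4.63 hours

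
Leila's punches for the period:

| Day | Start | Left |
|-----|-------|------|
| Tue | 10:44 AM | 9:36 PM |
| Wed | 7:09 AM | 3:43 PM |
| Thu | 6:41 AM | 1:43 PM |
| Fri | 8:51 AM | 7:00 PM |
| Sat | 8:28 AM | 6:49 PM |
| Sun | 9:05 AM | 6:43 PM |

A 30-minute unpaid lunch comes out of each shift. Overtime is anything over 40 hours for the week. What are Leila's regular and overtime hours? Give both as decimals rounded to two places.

Regular 40.00 hours, overtime 13.60 hours

Tue: 10:44 AM–9:36 PM = 10 h 52 min; less 30 min break → 10 h 22 min
Wed: 7:09 AM–3:43 PM = 8 h 34 min; less 30 min break → 8 h 4 min
Thu: 6:41 AM–1:43 PM = 7 h 2 min; less 30 min break → 6 h 32 min
Fri: 8:51 AM–7:00 PM = 10 h 9 min; less 30 min break → 9 h 39 min
Sat: 8:28 AM–6:49 PM = 10 h 21 min; less 30 min break → 9 h 51 min
Sun: 9:05 AM–6:43 PM = 9 h 38 min; less 30 min break → 9 h 8 min
Total worked: 53 h 36 min = 53.60 h.
Threshold 40 h → overtime 13 h 36 min, regular 40 h 0 min.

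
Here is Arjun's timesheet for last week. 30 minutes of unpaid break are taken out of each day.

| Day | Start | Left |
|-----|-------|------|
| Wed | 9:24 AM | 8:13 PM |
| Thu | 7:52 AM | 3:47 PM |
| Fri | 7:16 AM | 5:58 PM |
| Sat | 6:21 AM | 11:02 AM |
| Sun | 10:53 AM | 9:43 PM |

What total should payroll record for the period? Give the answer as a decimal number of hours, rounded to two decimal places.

Wed: 9:24 AM–8:13 PM = 10 h 49 min; less 30 min break → 10 h 19 min
Thu: 7:52 AM–3:47 PM = 7 h 55 min; less 30 min break → 7 h 25 min
Fri: 7:16 AM–5:58 PM = 10 h 42 min; less 30 min break → 10 h 12 min
Sat: 6:21 AM–11:02 AM = 4 h 41 min; less 30 min break → 4 h 11 min
Sun: 10:53 AM–9:43 PM = 10 h 50 min; less 30 min break → 10 h 20 min
Total: 10 h 19 min + 7 h 25 min + 10 h 12 min + 4 h 11 min + 10 h 20 min = 42 h 27 min.

42.45 hours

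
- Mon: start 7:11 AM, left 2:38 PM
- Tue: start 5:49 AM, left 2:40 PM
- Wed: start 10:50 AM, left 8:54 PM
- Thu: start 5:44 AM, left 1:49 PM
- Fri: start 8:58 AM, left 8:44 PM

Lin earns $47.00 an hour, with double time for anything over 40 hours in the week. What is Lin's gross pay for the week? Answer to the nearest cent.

Mon: 7:11 AM–2:38 PM = 7 h 27 min
Tue: 5:49 AM–2:40 PM = 8 h 51 min
Wed: 10:50 AM–8:54 PM = 10 h 4 min
Thu: 5:44 AM–1:49 PM = 8 h 5 min
Fri: 8:58 AM–8:44 PM = 11 h 46 min
Total worked: 46 h 13 min = 2773 min.
Regular 40 h 0 min = 2400 min at $47.00/h; overtime 6 h 13 min = 373 min at $94.00/h.
Pay = (2400 × $47.00 + 373 × $94.00) ÷ 60 = $2464.37.

$2464.37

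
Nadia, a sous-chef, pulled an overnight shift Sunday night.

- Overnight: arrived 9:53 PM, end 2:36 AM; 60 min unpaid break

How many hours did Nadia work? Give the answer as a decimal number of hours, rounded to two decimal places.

Overnight: 9:53 PM → midnight = 2 h 7 min; midnight → 2:36 AM = 2 h 36 min; span 4 h 43 min; less 60 min break → 3 h 43 min

3.72 hours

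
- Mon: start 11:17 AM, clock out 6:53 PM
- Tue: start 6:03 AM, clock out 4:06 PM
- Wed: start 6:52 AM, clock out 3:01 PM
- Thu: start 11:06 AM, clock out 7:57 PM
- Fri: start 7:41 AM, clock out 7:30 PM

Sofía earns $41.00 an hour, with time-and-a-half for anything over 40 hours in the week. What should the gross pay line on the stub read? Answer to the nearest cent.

Mon: 11:17 AM–6:53 PM = 7 h 36 min
Tue: 6:03 AM–4:06 PM = 10 h 3 min
Wed: 6:52 AM–3:01 PM = 8 h 9 min
Thu: 11:06 AM–7:57 PM = 8 h 51 min
Fri: 7:41 AM–7:30 PM = 11 h 49 min
Total worked: 46 h 28 min = 2788 min.
Regular 40 h 0 min = 2400 min at $41.00/h; overtime 6 h 28 min = 388 min at $61.50/h.
Pay = (2400 × $41.00 + 388 × $61.50) ÷ 60 = $2037.70.

$2037.70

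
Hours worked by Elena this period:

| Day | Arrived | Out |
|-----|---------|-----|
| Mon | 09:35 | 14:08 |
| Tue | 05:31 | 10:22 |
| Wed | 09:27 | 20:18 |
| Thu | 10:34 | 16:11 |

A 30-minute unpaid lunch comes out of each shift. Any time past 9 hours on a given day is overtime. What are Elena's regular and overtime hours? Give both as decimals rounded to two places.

Regular 22.52 hours, overtime 1.35 hours

Mon: 09:35–14:08 = 4 h 33 min; less 30 min break → 4 h 3 min
Tue: 05:31–10:22 = 4 h 51 min; less 30 min break → 4 h 21 min
Wed: 09:27–20:18 = 10 h 51 min; less 30 min break → 10 h 21 min
Thu: 10:34–16:11 = 5 h 37 min; less 30 min break → 5 h 7 min
Mon reg 4 h 3 min / OT 0 h 0 min; Tue reg 4 h 21 min / OT 0 h 0 min; Wed reg 9 h 0 min / OT 1 h 21 min; Thu reg 5 h 7 min / OT 0 h 0 min.
Totals: regular 22 h 31 min, overtime 1 h 21 min.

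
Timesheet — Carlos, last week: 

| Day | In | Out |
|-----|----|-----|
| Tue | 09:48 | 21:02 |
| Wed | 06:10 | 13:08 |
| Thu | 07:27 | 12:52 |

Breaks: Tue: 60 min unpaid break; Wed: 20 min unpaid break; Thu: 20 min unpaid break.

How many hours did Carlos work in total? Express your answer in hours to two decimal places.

Tue: 09:48–21:02 = 11 h 14 min; less 60 min break → 10 h 14 min
Wed: 06:10–13:08 = 6 h 58 min; less 20 min break → 6 h 38 min
Thu: 07:27–12:52 = 5 h 25 min; less 20 min break → 5 h 5 min
Total: 10 h 14 min + 6 h 38 min + 5 h 5 min = 21 h 57 min.

21.95 hours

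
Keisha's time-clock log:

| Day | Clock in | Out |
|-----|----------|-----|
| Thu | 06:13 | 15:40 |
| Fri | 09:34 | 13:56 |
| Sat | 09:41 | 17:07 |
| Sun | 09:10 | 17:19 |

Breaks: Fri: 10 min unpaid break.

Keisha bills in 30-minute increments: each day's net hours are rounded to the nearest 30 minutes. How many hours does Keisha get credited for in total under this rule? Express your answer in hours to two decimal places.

Thu: 06:13–15:40 = 9 h 27 min → rounds to 9 h 30 min
Fri: 09:34–13:56 = 4 h 22 min − 10 min = 4 h 12 min → rounds to 4 h 0 min
Sat: 09:41–17:07 = 7 h 26 min → rounds to 7 h 30 min
Sun: 09:10–17:19 = 8 h 9 min → rounds to 8 h 0 min
Total credited: 29 h 0 min.

29.00 hours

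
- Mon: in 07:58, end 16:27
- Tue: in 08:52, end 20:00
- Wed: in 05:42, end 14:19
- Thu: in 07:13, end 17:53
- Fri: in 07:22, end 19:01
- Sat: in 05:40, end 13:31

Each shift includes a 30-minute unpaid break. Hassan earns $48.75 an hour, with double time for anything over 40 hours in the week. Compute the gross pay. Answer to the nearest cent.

$3451.50

Mon: 07:58–16:27 = 8 h 29 min; less 30 min break → 7 h 59 min
Tue: 08:52–20:00 = 11 h 8 min; less 30 min break → 10 h 38 min
Wed: 05:42–14:19 = 8 h 37 min; less 30 min break → 8 h 7 min
Thu: 07:13–17:53 = 10 h 40 min; less 30 min break → 10 h 10 min
Fri: 07:22–19:01 = 11 h 39 min; less 30 min break → 11 h 9 min
Sat: 05:40–13:31 = 7 h 51 min; less 30 min break → 7 h 21 min
Total worked: 55 h 24 min = 3324 min.
Regular 40 h 0 min = 2400 min at $48.75/h; overtime 15 h 24 min = 924 min at $97.50/h.
Pay = (2400 × $48.75 + 924 × $97.50) ÷ 60 = $3451.50.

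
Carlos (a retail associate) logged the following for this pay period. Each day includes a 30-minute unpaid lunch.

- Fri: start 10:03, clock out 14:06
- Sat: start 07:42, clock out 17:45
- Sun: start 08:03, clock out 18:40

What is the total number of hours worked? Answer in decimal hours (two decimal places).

Fri: 10:03–14:06 = 4 h 3 min; less 30 min break → 3 h 33 min
Sat: 07:42–17:45 = 10 h 3 min; less 30 min break → 9 h 33 min
Sun: 08:03–18:40 = 10 h 37 min; less 30 min break → 10 h 7 min
Total: 3 h 33 min + 9 h 33 min + 10 h 7 min = 23 h 13 min.

23.22 hours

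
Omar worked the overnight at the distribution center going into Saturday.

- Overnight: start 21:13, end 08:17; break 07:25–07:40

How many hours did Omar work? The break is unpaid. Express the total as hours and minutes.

Overnight: 21:13 → midnight = 2 h 47 min; midnight → 08:17 = 8 h 17 min; span 11 h 4 min; less 15 min break → 10 h 49 min

10 h 49 min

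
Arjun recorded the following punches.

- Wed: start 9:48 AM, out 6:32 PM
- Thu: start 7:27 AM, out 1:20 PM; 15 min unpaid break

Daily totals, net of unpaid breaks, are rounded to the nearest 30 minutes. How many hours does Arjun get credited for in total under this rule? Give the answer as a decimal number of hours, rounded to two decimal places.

14.00 hours

Wed: 9:48 AM–6:32 PM = 8 h 44 min → rounds to 8 h 30 min
Thu: 7:27 AM–1:20 PM = 5 h 53 min − 15 min = 5 h 38 min → rounds to 5 h 30 min
Total credited: 14 h 0 min.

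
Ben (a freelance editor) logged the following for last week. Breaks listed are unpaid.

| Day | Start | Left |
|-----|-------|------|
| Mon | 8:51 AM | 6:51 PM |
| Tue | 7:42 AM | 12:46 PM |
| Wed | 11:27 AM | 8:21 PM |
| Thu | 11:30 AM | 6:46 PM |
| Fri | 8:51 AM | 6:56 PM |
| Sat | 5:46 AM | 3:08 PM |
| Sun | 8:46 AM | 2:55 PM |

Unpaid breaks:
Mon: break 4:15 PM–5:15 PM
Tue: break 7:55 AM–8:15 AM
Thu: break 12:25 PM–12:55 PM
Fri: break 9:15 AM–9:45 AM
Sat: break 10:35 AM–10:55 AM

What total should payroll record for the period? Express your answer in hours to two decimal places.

Mon: 8:51 AM–6:51 PM = 10 h 0 min; less 60 min break → 9 h 0 min
Tue: 7:42 AM–12:46 PM = 5 h 4 min; less 20 min break → 4 h 44 min
Wed: 11:27 AM–8:21 PM = 8 h 54 min
Thu: 11:30 AM–6:46 PM = 7 h 16 min; less 30 min break → 6 h 46 min
Fri: 8:51 AM–6:56 PM = 10 h 5 min; less 30 min break → 9 h 35 min
Sat: 5:46 AM–3:08 PM = 9 h 22 min; less 20 min break → 9 h 2 min
Sun: 8:46 AM–2:55 PM = 6 h 9 min
Total: 9 h 0 min + 4 h 44 min + 8 h 54 min + 6 h 46 min + 9 h 35 min + 9 h 2 min + 6 h 9 min = 54 h 10 min.

54.17 hours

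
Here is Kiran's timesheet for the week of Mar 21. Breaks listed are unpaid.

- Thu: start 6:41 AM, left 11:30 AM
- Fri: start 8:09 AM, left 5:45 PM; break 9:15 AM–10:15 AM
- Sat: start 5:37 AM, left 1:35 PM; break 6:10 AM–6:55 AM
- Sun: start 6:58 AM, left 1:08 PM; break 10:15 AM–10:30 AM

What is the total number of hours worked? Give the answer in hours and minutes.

Thu: 6:41 AM–11:30 AM = 4 h 49 min
Fri: 8:09 AM–5:45 PM = 9 h 36 min; less 60 min break → 8 h 36 min
Sat: 5:37 AM–1:35 PM = 7 h 58 min; less 45 min break → 7 h 13 min
Sun: 6:58 AM–1:08 PM = 6 h 10 min; less 15 min break → 5 h 55 min
Total: 4 h 49 min + 8 h 36 min + 7 h 13 min + 5 h 55 min = 26 h 33 min.

26 h 33 min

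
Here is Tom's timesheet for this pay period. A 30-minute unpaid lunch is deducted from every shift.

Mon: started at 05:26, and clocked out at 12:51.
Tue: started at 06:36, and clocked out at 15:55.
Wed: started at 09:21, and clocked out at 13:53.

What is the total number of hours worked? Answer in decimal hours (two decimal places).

19.77 hours

Mon: 05:26–12:51 = 7 h 25 min; less 30 min break → 6 h 55 min
Tue: 06:36–15:55 = 9 h 19 min; less 30 min break → 8 h 49 min
Wed: 09:21–13:53 = 4 h 32 min; less 30 min break → 4 h 2 min
Total: 6 h 55 min + 8 h 49 min + 4 h 2 min = 19 h 46 min.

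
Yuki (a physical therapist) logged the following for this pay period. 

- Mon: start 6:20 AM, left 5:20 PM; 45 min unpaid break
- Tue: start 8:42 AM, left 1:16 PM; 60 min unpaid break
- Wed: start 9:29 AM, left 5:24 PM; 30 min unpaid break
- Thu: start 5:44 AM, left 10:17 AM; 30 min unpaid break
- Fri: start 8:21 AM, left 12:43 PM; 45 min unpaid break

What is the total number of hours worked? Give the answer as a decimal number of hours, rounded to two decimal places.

28.90 hours

Mon: 6:20 AM–5:20 PM = 11 h 0 min; less 45 min break → 10 h 15 min
Tue: 8:42 AM–1:16 PM = 4 h 34 min; less 60 min break → 3 h 34 min
Wed: 9:29 AM–5:24 PM = 7 h 55 min; less 30 min break → 7 h 25 min
Thu: 5:44 AM–10:17 AM = 4 h 33 min; less 30 min break → 4 h 3 min
Fri: 8:21 AM–12:43 PM = 4 h 22 min; less 45 min break → 3 h 37 min
Total: 10 h 15 min + 3 h 34 min + 7 h 25 min + 4 h 3 min + 3 h 37 min = 28 h 54 min.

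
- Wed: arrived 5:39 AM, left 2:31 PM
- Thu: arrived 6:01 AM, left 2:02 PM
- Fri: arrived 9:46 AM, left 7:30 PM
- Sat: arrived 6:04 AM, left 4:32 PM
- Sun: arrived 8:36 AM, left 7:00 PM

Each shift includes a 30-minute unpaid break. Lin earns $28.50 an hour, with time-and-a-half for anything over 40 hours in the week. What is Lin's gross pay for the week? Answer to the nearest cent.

$1353.04

Wed: 5:39 AM–2:31 PM = 8 h 52 min; less 30 min break → 8 h 22 min
Thu: 6:01 AM–2:02 PM = 8 h 1 min; less 30 min break → 7 h 31 min
Fri: 9:46 AM–7:30 PM = 9 h 44 min; less 30 min break → 9 h 14 min
Sat: 6:04 AM–4:32 PM = 10 h 28 min; less 30 min break → 9 h 58 min
Sun: 8:36 AM–7:00 PM = 10 h 24 min; less 30 min break → 9 h 54 min
Total worked: 44 h 59 min = 2699 min.
Regular 40 h 0 min = 2400 min at $28.50/h; overtime 4 h 59 min = 299 min at $42.75/h.
Pay = (2400 × $28.50 + 299 × $42.75) ÷ 60 = $1353.04.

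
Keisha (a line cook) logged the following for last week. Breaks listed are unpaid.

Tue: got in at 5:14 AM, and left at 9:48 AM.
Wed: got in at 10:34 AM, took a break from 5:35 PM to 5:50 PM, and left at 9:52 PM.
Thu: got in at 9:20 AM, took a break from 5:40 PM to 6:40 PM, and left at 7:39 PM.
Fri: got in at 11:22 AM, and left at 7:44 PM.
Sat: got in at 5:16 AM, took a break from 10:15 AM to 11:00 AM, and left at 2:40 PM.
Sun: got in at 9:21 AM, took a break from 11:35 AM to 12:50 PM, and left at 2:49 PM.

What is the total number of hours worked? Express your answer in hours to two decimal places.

46.17 hours

Tue: 5:14 AM–9:48 AM = 4 h 34 min
Wed: 10:34 AM–9:52 PM = 11 h 18 min; less 15 min break → 11 h 3 min
Thu: 9:20 AM–7:39 PM = 10 h 19 min; less 60 min break → 9 h 19 min
Fri: 11:22 AM–7:44 PM = 8 h 22 min
Sat: 5:16 AM–2:40 PM = 9 h 24 min; less 45 min break → 8 h 39 min
Sun: 9:21 AM–2:49 PM = 5 h 28 min; less 75 min break → 4 h 13 min
Total: 4 h 34 min + 11 h 3 min + 9 h 19 min + 8 h 22 min + 8 h 39 min + 4 h 13 min = 46 h 10 min.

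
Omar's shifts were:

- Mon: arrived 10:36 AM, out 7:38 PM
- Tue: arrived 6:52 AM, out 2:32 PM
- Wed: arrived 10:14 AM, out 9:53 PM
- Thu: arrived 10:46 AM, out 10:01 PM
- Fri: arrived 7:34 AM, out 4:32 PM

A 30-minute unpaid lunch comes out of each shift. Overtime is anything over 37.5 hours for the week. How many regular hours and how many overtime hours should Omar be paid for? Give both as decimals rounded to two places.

Mon: 10:36 AM–7:38 PM = 9 h 2 min; less 30 min break → 8 h 32 min
Tue: 6:52 AM–2:32 PM = 7 h 40 min; less 30 min break → 7 h 10 min
Wed: 10:14 AM–9:53 PM = 11 h 39 min; less 30 min break → 11 h 9 min
Thu: 10:46 AM–10:01 PM = 11 h 15 min; less 30 min break → 10 h 45 min
Fri: 7:34 AM–4:32 PM = 8 h 58 min; less 30 min break → 8 h 28 min
Total worked: 46 h 4 min = 46.07 h.
Threshold 37.5 h → overtime 8 h 34 min, regular 37 h 30 min.

Regular 37.50 hours, overtime 8.57 hours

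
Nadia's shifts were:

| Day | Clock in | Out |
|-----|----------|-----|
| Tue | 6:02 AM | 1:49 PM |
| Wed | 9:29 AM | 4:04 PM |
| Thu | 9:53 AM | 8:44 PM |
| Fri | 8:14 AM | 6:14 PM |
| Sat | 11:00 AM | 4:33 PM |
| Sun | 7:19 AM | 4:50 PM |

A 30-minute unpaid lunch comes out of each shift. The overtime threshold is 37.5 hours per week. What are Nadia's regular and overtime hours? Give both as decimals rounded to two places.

Tue: 6:02 AM–1:49 PM = 7 h 47 min; less 30 min break → 7 h 17 min
Wed: 9:29 AM–4:04 PM = 6 h 35 min; less 30 min break → 6 h 5 min
Thu: 9:53 AM–8:44 PM = 10 h 51 min; less 30 min break → 10 h 21 min
Fri: 8:14 AM–6:14 PM = 10 h 0 min; less 30 min break → 9 h 30 min
Sat: 11:00 AM–4:33 PM = 5 h 33 min; less 30 min break → 5 h 3 min
Sun: 7:19 AM–4:50 PM = 9 h 31 min; less 30 min break → 9 h 1 min
Total worked: 47 h 17 min = 47.28 h.
Threshold 37.5 h → overtime 9 h 47 min, regular 37 h 30 min.

Regular 37.50 hours, overtime 9.78 hours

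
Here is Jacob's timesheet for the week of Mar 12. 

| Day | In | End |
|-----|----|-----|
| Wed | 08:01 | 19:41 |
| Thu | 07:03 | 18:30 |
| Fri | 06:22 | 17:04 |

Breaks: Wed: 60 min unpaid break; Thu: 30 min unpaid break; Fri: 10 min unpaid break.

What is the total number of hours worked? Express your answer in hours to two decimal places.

Wed: 08:01–19:41 = 11 h 40 min; less 60 min break → 10 h 40 min
Thu: 07:03–18:30 = 11 h 27 min; less 30 min break → 10 h 57 min
Fri: 06:22–17:04 = 10 h 42 min; less 10 min break → 10 h 32 min
Total: 10 h 40 min + 10 h 57 min + 10 h 32 min = 32 h 9 min.

32.15 hours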